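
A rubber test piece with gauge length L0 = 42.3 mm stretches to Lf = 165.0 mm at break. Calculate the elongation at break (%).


Elongation = (Lf - L0) / L0 * 100
= (165.0 - 42.3) / 42.3 * 100
= 122.7 / 42.3 * 100
= 290.1%

290.1%


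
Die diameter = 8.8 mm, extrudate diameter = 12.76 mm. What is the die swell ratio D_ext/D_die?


Die swell ratio = D_extrudate / D_die
= 12.76 / 8.8
= 1.45

Die swell = 1.45


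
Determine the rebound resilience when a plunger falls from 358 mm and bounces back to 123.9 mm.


Resilience = h_rebound / h_drop * 100
= 123.9 / 358 * 100
= 34.6%

34.6%


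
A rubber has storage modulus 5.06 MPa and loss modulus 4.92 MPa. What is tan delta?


tan delta = E'' / E'
= 4.92 / 5.06
= 0.9723

tan delta = 0.9723


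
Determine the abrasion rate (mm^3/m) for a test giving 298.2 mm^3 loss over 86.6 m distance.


Rate = volume_loss / distance
= 298.2 / 86.6
= 3.443 mm^3/m

3.443 mm^3/m


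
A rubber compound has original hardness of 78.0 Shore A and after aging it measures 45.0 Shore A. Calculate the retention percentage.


Retention = aged / original * 100
= 45.0 / 78.0 * 100
= 57.7%

57.7%


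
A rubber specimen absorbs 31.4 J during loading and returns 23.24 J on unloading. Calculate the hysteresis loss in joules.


Hysteresis loss = loading - unloading
= 31.4 - 23.24
= 8.16 J

8.16 J


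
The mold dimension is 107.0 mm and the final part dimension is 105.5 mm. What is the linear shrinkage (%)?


Shrinkage = (mold - part) / mold * 100
= (107.0 - 105.5) / 107.0 * 100
= 1.5 / 107.0 * 100
= 1.4%

1.4%


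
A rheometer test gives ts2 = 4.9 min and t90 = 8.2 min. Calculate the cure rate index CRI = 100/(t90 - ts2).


CRI = 100 / (t90 - ts2)
= 100 / (8.2 - 4.9)
= 100 / 3.3
= 30.3 min^-1

30.3 min^-1


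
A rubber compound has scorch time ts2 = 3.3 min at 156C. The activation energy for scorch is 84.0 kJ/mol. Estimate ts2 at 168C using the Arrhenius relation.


Convert temperatures: T1 = 156 + 273.15 = 429.15 K, T2 = 168 + 273.15 = 441.15 K
ts2_new = 3.3 * exp(84000 / 8.314 * (1/441.15 - 1/429.15))
1/T2 - 1/T1 = -6.3385e-05
ts2_new = 1.74 min

1.74 min


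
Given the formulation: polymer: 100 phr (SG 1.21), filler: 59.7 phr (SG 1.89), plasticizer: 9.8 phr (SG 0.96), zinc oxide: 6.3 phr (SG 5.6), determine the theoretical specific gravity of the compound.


Sum of weights = 175.8
Volume contributions:
  polymer: 100/1.21 = 82.6446
  filler: 59.7/1.89 = 31.5873
  plasticizer: 9.8/0.96 = 10.2083
  zinc oxide: 6.3/5.6 = 1.1250
Sum of volumes = 125.5653
SG = 175.8 / 125.5653 = 1.4

SG = 1.4


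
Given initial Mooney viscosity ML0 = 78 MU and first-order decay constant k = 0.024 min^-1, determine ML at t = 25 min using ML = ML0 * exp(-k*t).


ML = ML0 * exp(-k * t)
ML = 78 * exp(-0.024 * 25)
ML = 78 * 0.5488
ML = 42.81 MU

42.81 MU


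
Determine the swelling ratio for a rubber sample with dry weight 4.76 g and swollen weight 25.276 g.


Q = W_swollen / W_dry
Q = 25.276 / 4.76
Q = 5.31

Q = 5.31


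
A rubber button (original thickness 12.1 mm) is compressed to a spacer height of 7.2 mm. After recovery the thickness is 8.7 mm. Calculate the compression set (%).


CS = (t0 - recovered) / (t0 - ts) * 100
= (12.1 - 8.7) / (12.1 - 7.2) * 100
= 3.4 / 4.9 * 100
= 69.4%

69.4%


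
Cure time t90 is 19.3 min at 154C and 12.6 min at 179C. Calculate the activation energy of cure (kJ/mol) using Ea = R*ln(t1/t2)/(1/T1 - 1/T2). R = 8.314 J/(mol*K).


T1 = 427.15 K, T2 = 452.15 K
1/T1 - 1/T2 = 1.2944e-04
ln(t1/t2) = ln(19.3/12.6) = 0.4264
Ea = 8.314 * 0.4264 / 1.2944e-04 = 27387.8909 J/mol
Ea = 27.39 kJ/mol

27.39 kJ/mol


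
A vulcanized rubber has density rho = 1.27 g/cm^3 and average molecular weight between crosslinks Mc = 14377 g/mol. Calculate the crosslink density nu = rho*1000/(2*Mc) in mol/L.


nu = rho * 1000 / (2 * Mc)
nu = 1.27 * 1000 / (2 * 14377)
nu = 1270.0 / 28754
nu = 0.0442 mol/L

0.0442 mol/L


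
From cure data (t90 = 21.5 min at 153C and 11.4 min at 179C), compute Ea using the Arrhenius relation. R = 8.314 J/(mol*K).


T1 = 426.15 K, T2 = 452.15 K
1/T1 - 1/T2 = 1.3494e-04
ln(t1/t2) = ln(21.5/11.4) = 0.6344
Ea = 8.314 * 0.6344 / 1.3494e-04 = 39090.5669 J/mol
Ea = 39.09 kJ/mol

39.09 kJ/mol


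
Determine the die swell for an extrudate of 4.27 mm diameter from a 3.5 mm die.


Die swell ratio = D_extrudate / D_die
= 4.27 / 3.5
= 1.22

Die swell = 1.22


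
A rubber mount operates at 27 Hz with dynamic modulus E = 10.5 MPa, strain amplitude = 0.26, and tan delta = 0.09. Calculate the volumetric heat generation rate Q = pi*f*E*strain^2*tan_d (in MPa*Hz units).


Q = pi * f * E * strain^2 * tan_d
= pi * 27 * 10.5 * 0.26^2 * 0.09
= pi * 27 * 10.5 * 0.0676 * 0.09
= 5.4187

Q = 5.4187


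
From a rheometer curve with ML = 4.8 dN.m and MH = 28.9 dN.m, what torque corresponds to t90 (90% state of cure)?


M90 = ML + 0.9 * (MH - ML)
M90 = 4.8 + 0.9 * (28.9 - 4.8)
M90 = 4.8 + 0.9 * 24.1
M90 = 26.49 dN.m

26.49 dN.m


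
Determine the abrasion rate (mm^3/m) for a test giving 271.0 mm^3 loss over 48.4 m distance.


Rate = volume_loss / distance
= 271.0 / 48.4
= 5.599 mm^3/m

5.599 mm^3/m


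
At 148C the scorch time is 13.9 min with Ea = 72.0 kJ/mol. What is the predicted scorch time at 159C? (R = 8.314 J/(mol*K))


Convert temperatures: T1 = 148 + 273.15 = 421.15 K, T2 = 159 + 273.15 = 432.15 K
ts2_new = 13.9 * exp(72000 / 8.314 * (1/432.15 - 1/421.15))
1/T2 - 1/T1 = -6.0440e-05
ts2_new = 8.24 min

8.24 min


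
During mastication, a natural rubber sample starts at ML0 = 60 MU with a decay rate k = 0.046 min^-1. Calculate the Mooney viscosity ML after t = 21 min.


ML = ML0 * exp(-k * t)
ML = 60 * exp(-0.046 * 21)
ML = 60 * 0.3806
ML = 22.84 MU

22.84 MU


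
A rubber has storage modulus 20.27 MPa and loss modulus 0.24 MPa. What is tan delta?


tan delta = E'' / E'
= 0.24 / 20.27
= 0.0118

tan delta = 0.0118


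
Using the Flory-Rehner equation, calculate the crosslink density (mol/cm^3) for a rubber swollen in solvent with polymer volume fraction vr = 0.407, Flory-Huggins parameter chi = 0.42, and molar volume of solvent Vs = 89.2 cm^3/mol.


ln(1 - vr) = ln(1 - 0.407) = -0.5226
Numerator = -((-0.5226) + 0.407 + 0.42 * 0.407^2) = 0.0460
Denominator = 89.2 * (0.407^(1/3) - 0.407/2) = 47.9521
nu = 0.0460 / 47.9521 = 9.5905e-04 mol/cm^3

9.5905e-04 mol/cm^3


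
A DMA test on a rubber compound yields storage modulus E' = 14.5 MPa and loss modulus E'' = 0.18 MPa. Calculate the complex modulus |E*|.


|E*| = sqrt(E'^2 + E''^2)
= sqrt(14.5^2 + 0.18^2)
= sqrt(210.2500 + 0.0324)
= 14.501 MPa

14.501 MPa


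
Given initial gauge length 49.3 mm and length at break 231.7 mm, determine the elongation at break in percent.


Elongation = (Lf - L0) / L0 * 100
= (231.7 - 49.3) / 49.3 * 100
= 182.4 / 49.3 * 100
= 370.0%

370.0%


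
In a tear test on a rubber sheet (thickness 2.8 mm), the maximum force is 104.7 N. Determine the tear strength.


Tear strength = force / thickness
= 104.7 / 2.8
= 37.39 N/mm

37.39 N/mm


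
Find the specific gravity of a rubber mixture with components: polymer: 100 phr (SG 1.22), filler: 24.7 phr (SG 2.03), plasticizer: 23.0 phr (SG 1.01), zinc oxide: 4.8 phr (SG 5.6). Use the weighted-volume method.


Sum of weights = 152.5
Volume contributions:
  polymer: 100/1.22 = 81.9672
  filler: 24.7/2.03 = 12.1675
  plasticizer: 23.0/1.01 = 22.7723
  zinc oxide: 4.8/5.6 = 0.8571
Sum of volumes = 117.7641
SG = 152.5 / 117.7641 = 1.295

SG = 1.295


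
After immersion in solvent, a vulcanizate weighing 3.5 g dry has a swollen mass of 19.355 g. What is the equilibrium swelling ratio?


Q = W_swollen / W_dry
Q = 19.355 / 3.5
Q = 5.53

Q = 5.53


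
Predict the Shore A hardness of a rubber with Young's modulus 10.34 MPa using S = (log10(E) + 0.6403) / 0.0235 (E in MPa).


log10(E) = 0.0235*S - 0.6403  =>  S = (log10(E) + 0.6403) / 0.0235
log10(10.34) = 1.014521
S = (1.014521 + 0.6403) / 0.0235 = 1.654821 / 0.0235
S = 70.4

Shore A = 70.4


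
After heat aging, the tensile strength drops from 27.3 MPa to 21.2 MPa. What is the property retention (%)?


Retention = aged / original * 100
= 21.2 / 27.3 * 100
= 77.7%

77.7%


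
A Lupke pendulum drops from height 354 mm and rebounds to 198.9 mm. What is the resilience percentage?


Resilience = h_rebound / h_drop * 100
= 198.9 / 354 * 100
= 56.2%

56.2%


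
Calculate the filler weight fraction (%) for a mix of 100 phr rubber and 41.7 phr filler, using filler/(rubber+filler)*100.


Filler % = filler / (rubber + filler) * 100
= 41.7 / (100 + 41.7) * 100
= 41.7 / 141.7 * 100
= 29.43%

29.43%


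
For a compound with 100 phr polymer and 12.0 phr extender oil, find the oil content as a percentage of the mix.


Oil % = oil / (100 + oil) * 100
= 12.0 / (100 + 12.0) * 100
= 12.0 / 112.0 * 100
= 10.71%

10.71%


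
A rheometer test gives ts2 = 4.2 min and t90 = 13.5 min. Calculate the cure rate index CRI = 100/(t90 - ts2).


CRI = 100 / (t90 - ts2)
= 100 / (13.5 - 4.2)
= 100 / 9.3
= 10.75 min^-1

10.75 min^-1


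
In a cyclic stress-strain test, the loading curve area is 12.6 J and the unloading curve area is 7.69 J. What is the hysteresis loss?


Hysteresis loss = loading - unloading
= 12.6 - 7.69
= 4.91 J

4.91 J


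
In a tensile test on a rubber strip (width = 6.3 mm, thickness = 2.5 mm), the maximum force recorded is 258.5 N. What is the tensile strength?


Area = width * thickness = 6.3 * 2.5 = 15.75 mm^2
TS = force / area = 258.5 / 15.75 = 16.41 MPa

16.41 MPa


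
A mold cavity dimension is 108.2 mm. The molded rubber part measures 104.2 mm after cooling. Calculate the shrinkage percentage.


Shrinkage = (mold - part) / mold * 100
= (108.2 - 104.2) / 108.2 * 100
= 4.0 / 108.2 * 100
= 3.7%

3.7%


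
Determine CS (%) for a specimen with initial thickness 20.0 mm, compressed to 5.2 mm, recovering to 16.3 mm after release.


CS = (t0 - recovered) / (t0 - ts) * 100
= (20.0 - 16.3) / (20.0 - 5.2) * 100
= 3.7 / 14.8 * 100
= 25.0%

25.0%


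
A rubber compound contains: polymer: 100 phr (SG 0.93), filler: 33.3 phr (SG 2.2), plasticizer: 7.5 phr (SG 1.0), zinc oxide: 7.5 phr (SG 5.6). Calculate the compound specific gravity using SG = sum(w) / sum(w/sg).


Sum of weights = 148.3
Volume contributions:
  polymer: 100/0.93 = 107.5269
  filler: 33.3/2.2 = 15.1364
  plasticizer: 7.5/1.0 = 7.5000
  zinc oxide: 7.5/5.6 = 1.3393
Sum of volumes = 131.5025
SG = 148.3 / 131.5025 = 1.128

SG = 1.128


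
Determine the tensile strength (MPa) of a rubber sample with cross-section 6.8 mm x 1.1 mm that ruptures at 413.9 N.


Area = width * thickness = 6.8 * 1.1 = 7.48 mm^2
TS = force / area = 413.9 / 7.48 = 55.33 MPa

55.33 MPa


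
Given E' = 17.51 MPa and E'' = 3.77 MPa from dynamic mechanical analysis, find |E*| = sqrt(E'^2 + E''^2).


|E*| = sqrt(E'^2 + E''^2)
= sqrt(17.51^2 + 3.77^2)
= sqrt(306.6001 + 14.2129)
= 17.911 MPa

17.911 MPa


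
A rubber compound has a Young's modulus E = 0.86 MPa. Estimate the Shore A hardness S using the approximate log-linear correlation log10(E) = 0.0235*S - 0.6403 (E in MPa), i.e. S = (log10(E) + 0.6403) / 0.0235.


log10(E) = 0.0235*S - 0.6403  =>  S = (log10(E) + 0.6403) / 0.0235
log10(0.86) = -0.065502
S = (-0.065502 + 0.6403) / 0.0235 = 0.574798 / 0.0235
S = 24.5

Shore A = 24.5


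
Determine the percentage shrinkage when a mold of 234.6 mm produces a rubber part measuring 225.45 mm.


Shrinkage = (mold - part) / mold * 100
= (234.6 - 225.45) / 234.6 * 100
= 9.15 / 234.6 * 100
= 3.9%

3.9%


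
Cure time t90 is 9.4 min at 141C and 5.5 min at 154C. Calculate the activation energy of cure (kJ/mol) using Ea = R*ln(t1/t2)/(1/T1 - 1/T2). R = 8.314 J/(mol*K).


T1 = 414.15 K, T2 = 427.15 K
1/T1 - 1/T2 = 7.3486e-05
ln(t1/t2) = ln(9.4/5.5) = 0.5360
Ea = 8.314 * 0.5360 / 7.3486e-05 = 60637.0992 J/mol
Ea = 60.64 kJ/mol

60.64 kJ/mol


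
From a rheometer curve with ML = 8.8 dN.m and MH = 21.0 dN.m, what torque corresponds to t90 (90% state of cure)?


M90 = ML + 0.9 * (MH - ML)
M90 = 8.8 + 0.9 * (21.0 - 8.8)
M90 = 8.8 + 0.9 * 12.2
M90 = 19.78 dN.m

19.78 dN.m


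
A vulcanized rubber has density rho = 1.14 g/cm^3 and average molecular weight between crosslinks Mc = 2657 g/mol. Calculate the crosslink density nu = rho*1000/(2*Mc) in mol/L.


nu = rho * 1000 / (2 * Mc)
nu = 1.14 * 1000 / (2 * 2657)
nu = 1140.0 / 5314
nu = 0.2145 mol/L

0.2145 mol/L


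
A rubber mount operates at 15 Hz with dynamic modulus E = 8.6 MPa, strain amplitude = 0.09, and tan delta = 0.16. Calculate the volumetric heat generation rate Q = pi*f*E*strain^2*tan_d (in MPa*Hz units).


Q = pi * f * E * strain^2 * tan_d
= pi * 15 * 8.6 * 0.09^2 * 0.16
= pi * 15 * 8.6 * 0.0081 * 0.16
= 0.5252

Q = 0.5252


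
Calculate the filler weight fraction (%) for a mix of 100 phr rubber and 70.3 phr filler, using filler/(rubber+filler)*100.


Filler % = filler / (rubber + filler) * 100
= 70.3 / (100 + 70.3) * 100
= 70.3 / 170.3 * 100
= 41.28%

41.28%


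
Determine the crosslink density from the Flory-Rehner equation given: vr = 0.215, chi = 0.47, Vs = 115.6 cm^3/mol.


ln(1 - vr) = ln(1 - 0.215) = -0.2421
Numerator = -((-0.2421) + 0.215 + 0.47 * 0.215^2) = 0.0053
Denominator = 115.6 * (0.215^(1/3) - 0.215/2) = 56.8258
nu = 0.0053 / 56.8258 = 9.4074e-05 mol/cm^3

9.4074e-05 mol/cm^3


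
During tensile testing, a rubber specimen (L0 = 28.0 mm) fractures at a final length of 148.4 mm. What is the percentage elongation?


Elongation = (Lf - L0) / L0 * 100
= (148.4 - 28.0) / 28.0 * 100
= 120.4 / 28.0 * 100
= 430.0%

430.0%


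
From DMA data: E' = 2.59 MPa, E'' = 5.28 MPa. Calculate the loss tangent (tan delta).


tan delta = E'' / E'
= 5.28 / 2.59
= 2.0386

tan delta = 2.0386


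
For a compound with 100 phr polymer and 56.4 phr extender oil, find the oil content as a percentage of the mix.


Oil % = oil / (100 + oil) * 100
= 56.4 / (100 + 56.4) * 100
= 56.4 / 156.4 * 100
= 36.06%

36.06%


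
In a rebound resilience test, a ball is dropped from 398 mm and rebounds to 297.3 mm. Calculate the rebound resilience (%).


Resilience = h_rebound / h_drop * 100
= 297.3 / 398 * 100
= 74.7%

74.7%


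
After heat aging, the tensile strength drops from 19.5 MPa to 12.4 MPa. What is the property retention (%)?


Retention = aged / original * 100
= 12.4 / 19.5 * 100
= 63.6%

63.6%


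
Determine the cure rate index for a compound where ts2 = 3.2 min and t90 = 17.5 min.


CRI = 100 / (t90 - ts2)
= 100 / (17.5 - 3.2)
= 100 / 14.3
= 6.99 min^-1

6.99 min^-1


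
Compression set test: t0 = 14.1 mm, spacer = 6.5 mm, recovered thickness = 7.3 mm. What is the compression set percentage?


CS = (t0 - recovered) / (t0 - ts) * 100
= (14.1 - 7.3) / (14.1 - 6.5) * 100
= 6.8 / 7.6 * 100
= 89.5%

89.5%


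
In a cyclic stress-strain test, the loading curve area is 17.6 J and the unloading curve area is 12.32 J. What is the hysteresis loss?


Hysteresis loss = loading - unloading
= 17.6 - 12.32
= 5.28 J

5.28 J


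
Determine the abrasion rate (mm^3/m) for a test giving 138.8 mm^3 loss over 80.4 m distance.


Rate = volume_loss / distance
= 138.8 / 80.4
= 1.726 mm^3/m

1.726 mm^3/m


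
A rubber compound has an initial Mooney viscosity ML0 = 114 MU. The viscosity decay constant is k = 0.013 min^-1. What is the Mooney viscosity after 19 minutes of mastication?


ML = ML0 * exp(-k * t)
ML = 114 * exp(-0.013 * 19)
ML = 114 * 0.7811
ML = 89.05 MU

89.05 MU


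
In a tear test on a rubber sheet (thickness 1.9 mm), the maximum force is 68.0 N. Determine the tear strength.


Tear strength = force / thickness
= 68.0 / 1.9
= 35.79 N/mm

35.79 N/mm


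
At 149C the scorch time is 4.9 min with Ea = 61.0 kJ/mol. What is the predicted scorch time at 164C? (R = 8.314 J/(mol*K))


Convert temperatures: T1 = 149 + 273.15 = 422.15 K, T2 = 164 + 273.15 = 437.15 K
ts2_new = 4.9 * exp(61000 / 8.314 * (1/437.15 - 1/422.15))
1/T2 - 1/T1 = -8.1282e-05
ts2_new = 2.7 min

2.7 min


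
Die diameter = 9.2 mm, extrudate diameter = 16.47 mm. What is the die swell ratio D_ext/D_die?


Die swell ratio = D_extrudate / D_die
= 16.47 / 9.2
= 1.79

Die swell = 1.79


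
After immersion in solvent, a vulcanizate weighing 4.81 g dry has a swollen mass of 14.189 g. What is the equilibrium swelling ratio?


Q = W_swollen / W_dry
Q = 14.189 / 4.81
Q = 2.95

Q = 2.95


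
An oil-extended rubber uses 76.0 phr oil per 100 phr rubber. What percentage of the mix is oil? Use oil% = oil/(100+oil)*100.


Oil % = oil / (100 + oil) * 100
= 76.0 / (100 + 76.0) * 100
= 76.0 / 176.0 * 100
= 43.18%

43.18%


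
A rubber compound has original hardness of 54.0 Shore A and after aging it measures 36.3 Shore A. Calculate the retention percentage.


Retention = aged / original * 100
= 36.3 / 54.0 * 100
= 67.2%

67.2%


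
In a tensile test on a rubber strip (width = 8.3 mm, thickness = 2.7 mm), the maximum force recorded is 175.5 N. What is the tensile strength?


Area = width * thickness = 8.3 * 2.7 = 22.41 mm^2
TS = force / area = 175.5 / 22.41 = 7.83 MPa

7.83 MPa


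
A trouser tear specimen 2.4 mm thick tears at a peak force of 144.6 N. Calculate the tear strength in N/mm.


Tear strength = force / thickness
= 144.6 / 2.4
= 60.25 N/mm

60.25 N/mm


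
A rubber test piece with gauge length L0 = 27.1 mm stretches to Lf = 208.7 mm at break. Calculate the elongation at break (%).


Elongation = (Lf - L0) / L0 * 100
= (208.7 - 27.1) / 27.1 * 100
= 181.6 / 27.1 * 100
= 670.1%

670.1%


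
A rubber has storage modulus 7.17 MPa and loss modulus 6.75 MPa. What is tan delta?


tan delta = E'' / E'
= 6.75 / 7.17
= 0.9414

tan delta = 0.9414


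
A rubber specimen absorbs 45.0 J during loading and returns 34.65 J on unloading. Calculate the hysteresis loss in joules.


Hysteresis loss = loading - unloading
= 45.0 - 34.65
= 10.35 J

10.35 J


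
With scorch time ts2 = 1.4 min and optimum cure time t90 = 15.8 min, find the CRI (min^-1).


CRI = 100 / (t90 - ts2)
= 100 / (15.8 - 1.4)
= 100 / 14.4
= 6.94 min^-1

6.94 min^-1


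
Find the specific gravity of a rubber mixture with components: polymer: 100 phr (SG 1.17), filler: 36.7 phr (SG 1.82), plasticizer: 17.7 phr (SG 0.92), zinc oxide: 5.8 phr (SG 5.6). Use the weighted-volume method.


Sum of weights = 160.2
Volume contributions:
  polymer: 100/1.17 = 85.4701
  filler: 36.7/1.82 = 20.1648
  plasticizer: 17.7/0.92 = 19.2391
  zinc oxide: 5.8/5.6 = 1.0357
Sum of volumes = 125.9098
SG = 160.2 / 125.9098 = 1.272

SG = 1.272


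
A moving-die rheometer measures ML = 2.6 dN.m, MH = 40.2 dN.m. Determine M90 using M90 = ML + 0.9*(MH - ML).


M90 = ML + 0.9 * (MH - ML)
M90 = 2.6 + 0.9 * (40.2 - 2.6)
M90 = 2.6 + 0.9 * 37.6
M90 = 36.44 dN.m

36.44 dN.m


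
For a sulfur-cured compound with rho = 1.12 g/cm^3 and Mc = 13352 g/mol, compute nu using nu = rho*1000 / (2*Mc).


nu = rho * 1000 / (2 * Mc)
nu = 1.12 * 1000 / (2 * 13352)
nu = 1120.0 / 26704
nu = 0.0419 mol/L

0.0419 mol/L


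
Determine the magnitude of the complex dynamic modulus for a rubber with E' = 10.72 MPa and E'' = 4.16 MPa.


|E*| = sqrt(E'^2 + E''^2)
= sqrt(10.72^2 + 4.16^2)
= sqrt(114.9184 + 17.3056)
= 11.499 MPa

11.499 MPa


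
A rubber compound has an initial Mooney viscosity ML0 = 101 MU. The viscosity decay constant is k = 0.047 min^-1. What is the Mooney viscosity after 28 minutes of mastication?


ML = ML0 * exp(-k * t)
ML = 101 * exp(-0.047 * 28)
ML = 101 * 0.2682
ML = 27.09 MU

27.09 MU


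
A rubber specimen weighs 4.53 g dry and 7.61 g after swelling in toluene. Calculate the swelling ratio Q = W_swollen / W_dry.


Q = W_swollen / W_dry
Q = 7.61 / 4.53
Q = 1.68

Q = 1.68


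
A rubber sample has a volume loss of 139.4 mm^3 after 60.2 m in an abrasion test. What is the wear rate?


Rate = volume_loss / distance
= 139.4 / 60.2
= 2.316 mm^3/m

2.316 mm^3/m


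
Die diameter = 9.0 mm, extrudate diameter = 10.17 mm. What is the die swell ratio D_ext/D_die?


Die swell ratio = D_extrudate / D_die
= 10.17 / 9.0
= 1.13

Die swell = 1.13


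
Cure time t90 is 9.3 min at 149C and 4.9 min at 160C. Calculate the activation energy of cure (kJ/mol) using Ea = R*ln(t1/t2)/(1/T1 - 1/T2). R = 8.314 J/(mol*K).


T1 = 422.15 K, T2 = 433.15 K
1/T1 - 1/T2 = 6.0157e-05
ln(t1/t2) = ln(9.3/4.9) = 0.6408
Ea = 8.314 * 0.6408 / 6.0157e-05 = 88558.6219 J/mol
Ea = 88.56 kJ/mol

88.56 kJ/mol


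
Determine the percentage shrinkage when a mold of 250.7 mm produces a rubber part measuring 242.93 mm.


Shrinkage = (mold - part) / mold * 100
= (250.7 - 242.93) / 250.7 * 100
= 7.77 / 250.7 * 100
= 3.1%

3.1%


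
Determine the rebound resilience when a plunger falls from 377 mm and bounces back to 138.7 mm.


Resilience = h_rebound / h_drop * 100
= 138.7 / 377 * 100
= 36.8%

36.8%


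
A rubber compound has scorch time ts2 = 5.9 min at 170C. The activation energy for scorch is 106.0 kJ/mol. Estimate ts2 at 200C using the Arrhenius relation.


Convert temperatures: T1 = 170 + 273.15 = 443.15 K, T2 = 200 + 273.15 = 473.15 K
ts2_new = 5.9 * exp(106000 / 8.314 * (1/473.15 - 1/443.15))
1/T2 - 1/T1 = -1.4308e-04
ts2_new = 0.95 min

0.95 min


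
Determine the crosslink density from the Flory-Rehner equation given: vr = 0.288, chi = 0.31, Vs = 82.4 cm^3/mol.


ln(1 - vr) = ln(1 - 0.288) = -0.3397
Numerator = -((-0.3397) + 0.288 + 0.31 * 0.288^2) = 0.0260
Denominator = 82.4 * (0.288^(1/3) - 0.288/2) = 42.5502
nu = 0.0260 / 42.5502 = 6.1021e-04 mol/cm^3

6.1021e-04 mol/cm^3


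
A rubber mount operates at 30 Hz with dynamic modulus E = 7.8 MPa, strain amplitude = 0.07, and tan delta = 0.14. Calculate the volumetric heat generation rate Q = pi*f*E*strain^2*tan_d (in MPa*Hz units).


Q = pi * f * E * strain^2 * tan_d
= pi * 30 * 7.8 * 0.07^2 * 0.14
= pi * 30 * 7.8 * 0.0049 * 0.14
= 0.5043

Q = 0.5043


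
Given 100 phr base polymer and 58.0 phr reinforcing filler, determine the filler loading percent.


Filler % = filler / (rubber + filler) * 100
= 58.0 / (100 + 58.0) * 100
= 58.0 / 158.0 * 100
= 36.71%

36.71%


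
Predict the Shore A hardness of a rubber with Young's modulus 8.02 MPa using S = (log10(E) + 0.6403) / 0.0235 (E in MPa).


log10(E) = 0.0235*S - 0.6403  =>  S = (log10(E) + 0.6403) / 0.0235
log10(8.02) = 0.904174
S = (0.904174 + 0.6403) / 0.0235 = 1.544474 / 0.0235
S = 65.7

Shore A = 65.7


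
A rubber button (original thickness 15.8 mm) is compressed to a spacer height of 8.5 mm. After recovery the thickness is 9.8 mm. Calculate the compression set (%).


CS = (t0 - recovered) / (t0 - ts) * 100
= (15.8 - 9.8) / (15.8 - 8.5) * 100
= 6.0 / 7.3 * 100
= 82.2%

82.2%


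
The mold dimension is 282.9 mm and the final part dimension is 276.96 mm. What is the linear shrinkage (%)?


Shrinkage = (mold - part) / mold * 100
= (282.9 - 276.96) / 282.9 * 100
= 5.94 / 282.9 * 100
= 2.1%

2.1%


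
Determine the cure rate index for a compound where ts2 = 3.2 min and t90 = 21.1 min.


CRI = 100 / (t90 - ts2)
= 100 / (21.1 - 3.2)
= 100 / 17.9
= 5.59 min^-1

5.59 min^-1


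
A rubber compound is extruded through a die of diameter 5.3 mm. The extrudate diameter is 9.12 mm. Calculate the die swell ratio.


Die swell ratio = D_extrudate / D_die
= 9.12 / 5.3
= 1.721

Die swell = 1.721


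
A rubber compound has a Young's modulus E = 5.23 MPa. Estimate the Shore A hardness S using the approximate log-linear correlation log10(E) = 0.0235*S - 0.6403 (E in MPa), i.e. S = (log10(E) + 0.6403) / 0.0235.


log10(E) = 0.0235*S - 0.6403  =>  S = (log10(E) + 0.6403) / 0.0235
log10(5.23) = 0.718502
S = (0.718502 + 0.6403) / 0.0235 = 1.358802 / 0.0235
S = 57.8

Shore A = 57.8


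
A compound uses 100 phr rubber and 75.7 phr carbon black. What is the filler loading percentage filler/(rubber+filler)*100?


Filler % = filler / (rubber + filler) * 100
= 75.7 / (100 + 75.7) * 100
= 75.7 / 175.7 * 100
= 43.08%

43.08%


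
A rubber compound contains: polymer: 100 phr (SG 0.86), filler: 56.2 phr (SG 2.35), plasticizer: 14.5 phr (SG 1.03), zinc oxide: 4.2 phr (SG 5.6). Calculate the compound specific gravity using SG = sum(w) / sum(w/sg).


Sum of weights = 174.9
Volume contributions:
  polymer: 100/0.86 = 116.2791
  filler: 56.2/2.35 = 23.9149
  plasticizer: 14.5/1.03 = 14.0777
  zinc oxide: 4.2/5.6 = 0.7500
Sum of volumes = 155.0216
SG = 174.9 / 155.0216 = 1.128

SG = 1.128


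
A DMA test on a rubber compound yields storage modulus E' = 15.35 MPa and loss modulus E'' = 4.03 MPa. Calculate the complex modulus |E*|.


|E*| = sqrt(E'^2 + E''^2)
= sqrt(15.35^2 + 4.03^2)
= sqrt(235.6225 + 16.2409)
= 15.87 MPa

15.87 MPa


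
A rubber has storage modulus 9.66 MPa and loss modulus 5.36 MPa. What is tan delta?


tan delta = E'' / E'
= 5.36 / 9.66
= 0.5549

tan delta = 0.5549


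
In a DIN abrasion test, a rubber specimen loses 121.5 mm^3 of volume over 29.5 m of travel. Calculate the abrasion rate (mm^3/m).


Rate = volume_loss / distance
= 121.5 / 29.5
= 4.119 mm^3/m

4.119 mm^3/m


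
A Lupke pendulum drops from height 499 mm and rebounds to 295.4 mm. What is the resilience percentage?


Resilience = h_rebound / h_drop * 100
= 295.4 / 499 * 100
= 59.2%

59.2%


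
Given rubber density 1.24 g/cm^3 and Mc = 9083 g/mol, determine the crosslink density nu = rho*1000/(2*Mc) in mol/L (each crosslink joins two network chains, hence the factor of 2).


nu = rho * 1000 / (2 * Mc)
nu = 1.24 * 1000 / (2 * 9083)
nu = 1240.0 / 18166
nu = 0.0683 mol/L

0.0683 mol/L


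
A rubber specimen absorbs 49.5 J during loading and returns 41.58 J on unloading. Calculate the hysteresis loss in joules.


Hysteresis loss = loading - unloading
= 49.5 - 41.58
= 7.92 J

7.92 J


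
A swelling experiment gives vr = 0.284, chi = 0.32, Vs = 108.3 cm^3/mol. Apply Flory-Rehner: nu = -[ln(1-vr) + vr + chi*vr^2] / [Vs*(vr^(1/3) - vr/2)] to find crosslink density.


ln(1 - vr) = ln(1 - 0.284) = -0.3341
Numerator = -((-0.3341) + 0.284 + 0.32 * 0.284^2) = 0.0243
Denominator = 108.3 * (0.284^(1/3) - 0.284/2) = 55.8085
nu = 0.0243 / 55.8085 = 4.3479e-04 mol/cm^3

4.3479e-04 mol/cm^3


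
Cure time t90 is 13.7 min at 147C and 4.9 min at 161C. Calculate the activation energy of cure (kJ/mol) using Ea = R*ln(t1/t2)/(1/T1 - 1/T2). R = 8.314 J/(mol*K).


T1 = 420.15 K, T2 = 434.15 K
1/T1 - 1/T2 = 7.6751e-05
ln(t1/t2) = ln(13.7/4.9) = 1.0282
Ea = 8.314 * 1.0282 / 7.6751e-05 = 111374.8486 J/mol
Ea = 111.37 kJ/mol

111.37 kJ/mol


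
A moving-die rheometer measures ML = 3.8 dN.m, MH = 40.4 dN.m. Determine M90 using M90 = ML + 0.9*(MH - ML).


M90 = ML + 0.9 * (MH - ML)
M90 = 3.8 + 0.9 * (40.4 - 3.8)
M90 = 3.8 + 0.9 * 36.6
M90 = 36.74 dN.m

36.74 dN.m


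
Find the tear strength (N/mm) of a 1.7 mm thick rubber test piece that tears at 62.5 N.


Tear strength = force / thickness
= 62.5 / 1.7
= 36.76 N/mm

36.76 N/mm


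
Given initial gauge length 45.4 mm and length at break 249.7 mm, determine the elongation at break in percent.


Elongation = (Lf - L0) / L0 * 100
= (249.7 - 45.4) / 45.4 * 100
= 204.3 / 45.4 * 100
= 450.0%

450.0%


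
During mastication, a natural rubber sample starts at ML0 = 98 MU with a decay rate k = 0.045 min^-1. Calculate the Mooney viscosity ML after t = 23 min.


ML = ML0 * exp(-k * t)
ML = 98 * exp(-0.045 * 23)
ML = 98 * 0.3552
ML = 34.81 MU

34.81 MU


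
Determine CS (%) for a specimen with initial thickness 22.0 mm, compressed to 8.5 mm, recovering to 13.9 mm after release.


CS = (t0 - recovered) / (t0 - ts) * 100
= (22.0 - 13.9) / (22.0 - 8.5) * 100
= 8.1 / 13.5 * 100
= 60.0%

60.0%


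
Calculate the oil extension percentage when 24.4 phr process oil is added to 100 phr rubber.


Oil % = oil / (100 + oil) * 100
= 24.4 / (100 + 24.4) * 100
= 24.4 / 124.4 * 100
= 19.61%

19.61%


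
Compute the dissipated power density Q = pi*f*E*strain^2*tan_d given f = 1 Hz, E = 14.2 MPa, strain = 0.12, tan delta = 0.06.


Q = pi * f * E * strain^2 * tan_d
= pi * 1 * 14.2 * 0.12^2 * 0.06
= pi * 1 * 14.2 * 0.0144 * 0.06
= 0.0385

Q = 0.0385


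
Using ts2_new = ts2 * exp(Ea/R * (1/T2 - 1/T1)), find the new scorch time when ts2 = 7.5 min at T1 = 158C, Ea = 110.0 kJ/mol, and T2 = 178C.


Convert temperatures: T1 = 158 + 273.15 = 431.15 K, T2 = 178 + 273.15 = 451.15 K
ts2_new = 7.5 * exp(110000 / 8.314 * (1/451.15 - 1/431.15))
1/T2 - 1/T1 = -1.0282e-04
ts2_new = 1.92 min

1.92 min


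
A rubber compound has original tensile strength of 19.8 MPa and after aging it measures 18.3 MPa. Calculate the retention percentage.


Retention = aged / original * 100
= 18.3 / 19.8 * 100
= 92.4%

92.4%


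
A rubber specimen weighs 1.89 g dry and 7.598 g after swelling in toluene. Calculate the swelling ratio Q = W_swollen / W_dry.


Q = W_swollen / W_dry
Q = 7.598 / 1.89
Q = 4.02

Q = 4.02


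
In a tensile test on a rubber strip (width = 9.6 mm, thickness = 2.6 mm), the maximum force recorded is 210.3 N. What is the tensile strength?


Area = width * thickness = 9.6 * 2.6 = 24.96 mm^2
TS = force / area = 210.3 / 24.96 = 8.43 MPa

8.43 MPa


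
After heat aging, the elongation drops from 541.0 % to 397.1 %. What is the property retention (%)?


Retention = aged / original * 100
= 397.1 / 541.0 * 100
= 73.4%

73.4%


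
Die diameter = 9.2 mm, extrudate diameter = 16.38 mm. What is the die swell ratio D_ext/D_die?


Die swell ratio = D_extrudate / D_die
= 16.38 / 9.2
= 1.78

Die swell = 1.78


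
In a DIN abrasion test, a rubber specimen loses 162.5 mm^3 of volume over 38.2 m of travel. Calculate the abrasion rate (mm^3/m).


Rate = volume_loss / distance
= 162.5 / 38.2
= 4.254 mm^3/m

4.254 mm^3/m


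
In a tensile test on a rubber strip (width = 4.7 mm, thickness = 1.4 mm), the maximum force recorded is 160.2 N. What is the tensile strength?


Area = width * thickness = 4.7 * 1.4 = 6.58 mm^2
TS = force / area = 160.2 / 6.58 = 24.35 MPa

24.35 MPa


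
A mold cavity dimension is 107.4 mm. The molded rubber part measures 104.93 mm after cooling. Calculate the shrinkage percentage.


Shrinkage = (mold - part) / mold * 100
= (107.4 - 104.93) / 107.4 * 100
= 2.47 / 107.4 * 100
= 2.3%

2.3%


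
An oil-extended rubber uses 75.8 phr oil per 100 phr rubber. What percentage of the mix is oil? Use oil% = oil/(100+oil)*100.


Oil % = oil / (100 + oil) * 100
= 75.8 / (100 + 75.8) * 100
= 75.8 / 175.8 * 100
= 43.12%

43.12%


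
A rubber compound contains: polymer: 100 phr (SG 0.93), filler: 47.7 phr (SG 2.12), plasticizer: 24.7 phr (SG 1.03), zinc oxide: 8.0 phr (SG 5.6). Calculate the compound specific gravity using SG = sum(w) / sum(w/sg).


Sum of weights = 180.4
Volume contributions:
  polymer: 100/0.93 = 107.5269
  filler: 47.7/2.12 = 22.5000
  plasticizer: 24.7/1.03 = 23.9806
  zinc oxide: 8.0/5.6 = 1.4286
Sum of volumes = 155.4360
SG = 180.4 / 155.4360 = 1.161

SG = 1.161


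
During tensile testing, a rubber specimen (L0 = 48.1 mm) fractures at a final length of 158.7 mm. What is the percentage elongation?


Elongation = (Lf - L0) / L0 * 100
= (158.7 - 48.1) / 48.1 * 100
= 110.6 / 48.1 * 100
= 229.9%

229.9%


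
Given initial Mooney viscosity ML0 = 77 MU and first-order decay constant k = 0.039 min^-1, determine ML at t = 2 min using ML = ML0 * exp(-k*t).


ML = ML0 * exp(-k * t)
ML = 77 * exp(-0.039 * 2)
ML = 77 * 0.9250
ML = 71.22 MU

71.22 MU


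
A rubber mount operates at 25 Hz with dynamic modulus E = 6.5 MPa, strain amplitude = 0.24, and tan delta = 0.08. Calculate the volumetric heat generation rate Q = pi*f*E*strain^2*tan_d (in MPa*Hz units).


Q = pi * f * E * strain^2 * tan_d
= pi * 25 * 6.5 * 0.24^2 * 0.08
= pi * 25 * 6.5 * 0.0576 * 0.08
= 2.3524

Q = 2.3524


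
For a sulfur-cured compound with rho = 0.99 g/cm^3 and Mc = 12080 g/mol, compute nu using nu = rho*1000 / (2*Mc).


nu = rho * 1000 / (2 * Mc)
nu = 0.99 * 1000 / (2 * 12080)
nu = 990.0 / 24160
nu = 0.0410 mol/L

0.0410 mol/L


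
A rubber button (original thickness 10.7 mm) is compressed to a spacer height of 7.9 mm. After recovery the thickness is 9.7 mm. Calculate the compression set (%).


CS = (t0 - recovered) / (t0 - ts) * 100
= (10.7 - 9.7) / (10.7 - 7.9) * 100
= 1.0 / 2.8 * 100
= 35.7%

35.7%


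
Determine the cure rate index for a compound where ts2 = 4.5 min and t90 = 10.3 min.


CRI = 100 / (t90 - ts2)
= 100 / (10.3 - 4.5)
= 100 / 5.8
= 17.24 min^-1

17.24 min^-1


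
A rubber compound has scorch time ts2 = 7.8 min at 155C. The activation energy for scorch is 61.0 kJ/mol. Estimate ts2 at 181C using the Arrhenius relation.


Convert temperatures: T1 = 155 + 273.15 = 428.15 K, T2 = 181 + 273.15 = 454.15 K
ts2_new = 7.8 * exp(61000 / 8.314 * (1/454.15 - 1/428.15))
1/T2 - 1/T1 = -1.3371e-04
ts2_new = 2.92 min

2.92 min


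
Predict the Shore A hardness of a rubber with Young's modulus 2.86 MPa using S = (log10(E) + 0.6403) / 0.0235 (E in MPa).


log10(E) = 0.0235*S - 0.6403  =>  S = (log10(E) + 0.6403) / 0.0235
log10(2.86) = 0.456366
S = (0.456366 + 0.6403) / 0.0235 = 1.096666 / 0.0235
S = 46.7

Shore A = 46.7


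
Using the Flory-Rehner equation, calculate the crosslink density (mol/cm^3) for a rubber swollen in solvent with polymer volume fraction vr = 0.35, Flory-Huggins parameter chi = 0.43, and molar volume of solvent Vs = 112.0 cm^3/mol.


ln(1 - vr) = ln(1 - 0.35) = -0.4308
Numerator = -((-0.4308) + 0.35 + 0.43 * 0.35^2) = 0.0281
Denominator = 112.0 * (0.35^(1/3) - 0.35/2) = 59.3297
nu = 0.0281 / 59.3297 = 4.7376e-04 mol/cm^3

4.7376e-04 mol/cm^3


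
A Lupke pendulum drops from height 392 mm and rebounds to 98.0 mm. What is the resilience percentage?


Resilience = h_rebound / h_drop * 100
= 98.0 / 392 * 100
= 25.0%

25.0%


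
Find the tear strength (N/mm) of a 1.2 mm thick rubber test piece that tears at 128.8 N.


Tear strength = force / thickness
= 128.8 / 1.2
= 107.33 N/mm

107.33 N/mm


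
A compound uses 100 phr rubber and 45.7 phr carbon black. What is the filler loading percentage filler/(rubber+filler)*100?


Filler % = filler / (rubber + filler) * 100
= 45.7 / (100 + 45.7) * 100
= 45.7 / 145.7 * 100
= 31.37%

31.37%


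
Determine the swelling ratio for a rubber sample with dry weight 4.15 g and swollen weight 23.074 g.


Q = W_swollen / W_dry
Q = 23.074 / 4.15
Q = 5.56

Q = 5.56


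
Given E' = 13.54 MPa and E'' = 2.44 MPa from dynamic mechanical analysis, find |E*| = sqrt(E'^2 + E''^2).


|E*| = sqrt(E'^2 + E''^2)
= sqrt(13.54^2 + 2.44^2)
= sqrt(183.3316 + 5.9536)
= 13.758 MPa

13.758 MPa


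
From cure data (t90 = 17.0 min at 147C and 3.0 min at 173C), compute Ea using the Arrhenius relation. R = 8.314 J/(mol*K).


T1 = 420.15 K, T2 = 446.15 K
1/T1 - 1/T2 = 1.3870e-04
ln(t1/t2) = ln(17.0/3.0) = 1.7346
Ea = 8.314 * 1.7346 / 1.3870e-04 = 103973.2319 J/mol
Ea = 103.97 kJ/mol

103.97 kJ/mol


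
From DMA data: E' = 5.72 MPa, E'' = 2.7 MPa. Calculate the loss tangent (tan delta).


tan delta = E'' / E'
= 2.7 / 5.72
= 0.472

tan delta = 0.472


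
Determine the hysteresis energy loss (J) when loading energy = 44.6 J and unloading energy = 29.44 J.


Hysteresis loss = loading - unloading
= 44.6 - 29.44
= 15.16 J

15.16 J


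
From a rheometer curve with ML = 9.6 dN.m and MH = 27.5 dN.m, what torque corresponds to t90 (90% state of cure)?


M90 = ML + 0.9 * (MH - ML)
M90 = 9.6 + 0.9 * (27.5 - 9.6)
M90 = 9.6 + 0.9 * 17.9
M90 = 25.71 dN.m

25.71 dN.m


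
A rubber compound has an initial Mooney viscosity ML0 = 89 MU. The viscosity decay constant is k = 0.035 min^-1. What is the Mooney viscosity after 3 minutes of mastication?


ML = ML0 * exp(-k * t)
ML = 89 * exp(-0.035 * 3)
ML = 89 * 0.9003
ML = 80.13 MU

80.13 MU


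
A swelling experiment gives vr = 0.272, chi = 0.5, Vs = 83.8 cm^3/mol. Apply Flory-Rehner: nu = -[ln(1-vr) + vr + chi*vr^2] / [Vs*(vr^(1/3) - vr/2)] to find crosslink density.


ln(1 - vr) = ln(1 - 0.272) = -0.3175
Numerator = -((-0.3175) + 0.272 + 0.5 * 0.272^2) = 0.0085
Denominator = 83.8 * (0.272^(1/3) - 0.272/2) = 42.8991
nu = 0.0085 / 42.8991 = 1.9726e-04 mol/cm^3

1.9726e-04 mol/cm^3


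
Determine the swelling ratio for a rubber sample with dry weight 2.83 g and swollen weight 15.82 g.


Q = W_swollen / W_dry
Q = 15.82 / 2.83
Q = 5.59

Q = 5.59


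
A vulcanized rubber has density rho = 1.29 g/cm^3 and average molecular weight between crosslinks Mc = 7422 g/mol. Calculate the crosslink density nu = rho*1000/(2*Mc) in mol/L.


nu = rho * 1000 / (2 * Mc)
nu = 1.29 * 1000 / (2 * 7422)
nu = 1290.0 / 14844
nu = 0.0869 mol/L

0.0869 mol/L


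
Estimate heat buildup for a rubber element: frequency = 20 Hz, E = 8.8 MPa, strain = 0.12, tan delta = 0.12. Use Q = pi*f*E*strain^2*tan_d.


Q = pi * f * E * strain^2 * tan_d
= pi * 20 * 8.8 * 0.12^2 * 0.12
= pi * 20 * 8.8 * 0.0144 * 0.12
= 0.9554

Q = 0.9554


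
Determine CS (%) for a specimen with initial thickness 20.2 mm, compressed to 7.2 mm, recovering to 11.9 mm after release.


CS = (t0 - recovered) / (t0 - ts) * 100
= (20.2 - 11.9) / (20.2 - 7.2) * 100
= 8.3 / 13.0 * 100
= 63.8%

63.8%


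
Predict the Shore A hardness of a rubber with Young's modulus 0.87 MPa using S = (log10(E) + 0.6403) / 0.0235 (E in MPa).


log10(E) = 0.0235*S - 0.6403  =>  S = (log10(E) + 0.6403) / 0.0235
log10(0.87) = -0.060481
S = (-0.060481 + 0.6403) / 0.0235 = 0.579819 / 0.0235
S = 24.7

Shore A = 24.7


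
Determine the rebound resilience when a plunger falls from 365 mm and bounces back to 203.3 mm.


Resilience = h_rebound / h_drop * 100
= 203.3 / 365 * 100
= 55.7%

55.7%


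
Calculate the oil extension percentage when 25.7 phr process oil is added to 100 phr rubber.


Oil % = oil / (100 + oil) * 100
= 25.7 / (100 + 25.7) * 100
= 25.7 / 125.7 * 100
= 20.45%

20.45%


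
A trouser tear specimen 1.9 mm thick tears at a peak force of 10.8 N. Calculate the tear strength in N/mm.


Tear strength = force / thickness
= 10.8 / 1.9
= 5.68 N/mm

5.68 N/mm


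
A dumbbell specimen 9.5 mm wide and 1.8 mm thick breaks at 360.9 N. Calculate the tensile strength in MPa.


Area = width * thickness = 9.5 * 1.8 = 17.1 mm^2
TS = force / area = 360.9 / 17.1 = 21.11 MPa

21.11 MPa


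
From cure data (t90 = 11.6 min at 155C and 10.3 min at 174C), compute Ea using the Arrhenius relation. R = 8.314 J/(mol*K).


T1 = 428.15 K, T2 = 447.15 K
1/T1 - 1/T2 = 9.9244e-05
ln(t1/t2) = ln(11.6/10.3) = 0.1189
Ea = 8.314 * 0.1189 / 9.9244e-05 = 9957.3947 J/mol
Ea = 9.96 kJ/mol

9.96 kJ/mol


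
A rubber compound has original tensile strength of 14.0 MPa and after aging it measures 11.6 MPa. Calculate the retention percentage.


Retention = aged / original * 100
= 11.6 / 14.0 * 100
= 82.9%

82.9%


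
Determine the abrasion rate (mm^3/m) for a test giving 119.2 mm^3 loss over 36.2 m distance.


Rate = volume_loss / distance
= 119.2 / 36.2
= 3.293 mm^3/m

3.293 mm^3/m


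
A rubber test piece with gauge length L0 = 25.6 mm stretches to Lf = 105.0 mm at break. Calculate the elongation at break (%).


Elongation = (Lf - L0) / L0 * 100
= (105.0 - 25.6) / 25.6 * 100
= 79.4 / 25.6 * 100
= 310.2%

310.2%


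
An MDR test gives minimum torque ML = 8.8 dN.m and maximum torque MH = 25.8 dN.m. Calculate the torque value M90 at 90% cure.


M90 = ML + 0.9 * (MH - ML)
M90 = 8.8 + 0.9 * (25.8 - 8.8)
M90 = 8.8 + 0.9 * 17.0
M90 = 24.1 dN.m

24.1 dN.m


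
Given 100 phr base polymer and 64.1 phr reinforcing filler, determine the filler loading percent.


Filler % = filler / (rubber + filler) * 100
= 64.1 / (100 + 64.1) * 100
= 64.1 / 164.1 * 100
= 39.06%

39.06%


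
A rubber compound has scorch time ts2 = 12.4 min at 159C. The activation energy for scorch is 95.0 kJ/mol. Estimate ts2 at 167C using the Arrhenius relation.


Convert temperatures: T1 = 159 + 273.15 = 432.15 K, T2 = 167 + 273.15 = 440.15 K
ts2_new = 12.4 * exp(95000 / 8.314 * (1/440.15 - 1/432.15))
1/T2 - 1/T1 = -4.2059e-05
ts2_new = 7.67 min

7.67 min
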